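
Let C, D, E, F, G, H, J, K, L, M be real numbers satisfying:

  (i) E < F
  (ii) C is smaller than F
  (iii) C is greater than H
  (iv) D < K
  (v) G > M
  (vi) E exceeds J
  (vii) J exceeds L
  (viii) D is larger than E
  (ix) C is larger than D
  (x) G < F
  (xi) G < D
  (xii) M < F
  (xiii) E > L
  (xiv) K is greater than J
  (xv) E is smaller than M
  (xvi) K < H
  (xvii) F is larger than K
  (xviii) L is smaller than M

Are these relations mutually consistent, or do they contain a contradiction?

Every relation is compatible with L < J < E < M < G < D < K < H < C < F; the set is consistent.

consistent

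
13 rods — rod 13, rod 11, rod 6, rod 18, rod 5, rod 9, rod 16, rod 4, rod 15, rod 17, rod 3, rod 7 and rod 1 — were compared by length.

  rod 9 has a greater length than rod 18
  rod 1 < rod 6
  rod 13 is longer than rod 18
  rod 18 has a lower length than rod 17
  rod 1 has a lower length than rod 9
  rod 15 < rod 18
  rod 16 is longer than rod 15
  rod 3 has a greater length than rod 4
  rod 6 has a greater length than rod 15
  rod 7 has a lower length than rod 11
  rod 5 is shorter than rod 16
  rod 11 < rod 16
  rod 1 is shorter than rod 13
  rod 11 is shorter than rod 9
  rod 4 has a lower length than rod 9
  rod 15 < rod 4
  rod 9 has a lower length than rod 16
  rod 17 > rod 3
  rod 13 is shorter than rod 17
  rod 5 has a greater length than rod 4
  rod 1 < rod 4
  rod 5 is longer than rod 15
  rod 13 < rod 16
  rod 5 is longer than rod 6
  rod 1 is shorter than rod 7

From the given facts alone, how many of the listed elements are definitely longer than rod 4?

The elements the relations force above rod 4 are rod 9, rod 3, rod 5, rod 17, rod 16 — no chain reaches any other.
That is 5.

5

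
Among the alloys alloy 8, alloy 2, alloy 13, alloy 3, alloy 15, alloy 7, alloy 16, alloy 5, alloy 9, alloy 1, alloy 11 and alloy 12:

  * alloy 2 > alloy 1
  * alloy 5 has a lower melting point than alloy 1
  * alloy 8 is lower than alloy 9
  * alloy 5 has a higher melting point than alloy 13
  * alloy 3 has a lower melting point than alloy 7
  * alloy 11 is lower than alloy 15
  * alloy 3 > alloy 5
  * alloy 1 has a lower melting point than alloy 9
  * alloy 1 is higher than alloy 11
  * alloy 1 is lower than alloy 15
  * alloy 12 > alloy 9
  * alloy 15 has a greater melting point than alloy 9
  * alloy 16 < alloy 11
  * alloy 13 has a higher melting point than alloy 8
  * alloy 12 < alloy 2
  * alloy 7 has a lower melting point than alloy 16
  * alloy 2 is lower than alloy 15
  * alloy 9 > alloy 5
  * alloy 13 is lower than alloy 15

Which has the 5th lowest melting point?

alloy 7

Piecing the relations together gives one ordering: alloy 8 < alloy 13 < alloy 5 < alloy 3 < alloy 7 < alloy 16 < alloy 11 < alloy 1 < alloy 9 < alloy 12 < alloy 2 < alloy 15.
Counting 5 from the smallest end gives alloy 7.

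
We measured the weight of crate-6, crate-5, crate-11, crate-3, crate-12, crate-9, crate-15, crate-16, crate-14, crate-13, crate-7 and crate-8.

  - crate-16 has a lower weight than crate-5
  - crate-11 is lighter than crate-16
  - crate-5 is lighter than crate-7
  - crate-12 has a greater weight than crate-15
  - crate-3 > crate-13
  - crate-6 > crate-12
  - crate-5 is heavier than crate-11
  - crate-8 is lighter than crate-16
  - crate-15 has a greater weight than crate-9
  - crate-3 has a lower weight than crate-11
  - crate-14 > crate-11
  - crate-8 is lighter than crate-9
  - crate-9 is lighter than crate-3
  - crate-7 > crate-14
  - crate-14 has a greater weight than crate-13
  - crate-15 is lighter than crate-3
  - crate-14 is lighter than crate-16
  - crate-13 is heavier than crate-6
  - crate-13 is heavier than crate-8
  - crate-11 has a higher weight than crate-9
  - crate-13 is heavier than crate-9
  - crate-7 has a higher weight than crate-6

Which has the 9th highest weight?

Piecing the relations together gives one ordering: crate-8 < crate-9 < crate-15 < crate-12 < crate-6 < crate-13 < crate-3 < crate-11 < crate-14 < crate-16 < crate-5 < crate-7.
The 9th largest is crate-12.

crate-12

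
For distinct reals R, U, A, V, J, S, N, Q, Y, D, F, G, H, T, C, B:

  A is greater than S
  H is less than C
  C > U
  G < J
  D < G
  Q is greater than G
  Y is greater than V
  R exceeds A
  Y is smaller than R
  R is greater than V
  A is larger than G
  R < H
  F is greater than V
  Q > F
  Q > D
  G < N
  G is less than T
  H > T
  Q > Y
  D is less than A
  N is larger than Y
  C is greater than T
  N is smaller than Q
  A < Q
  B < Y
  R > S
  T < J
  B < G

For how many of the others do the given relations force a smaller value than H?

From H the given relations immediately reach T, R.
From those, S, V, G, A, Y — 7 in total.
From those, D, B — 9 in total.
No other element is forced below H by the given relations, so the count is 9.

9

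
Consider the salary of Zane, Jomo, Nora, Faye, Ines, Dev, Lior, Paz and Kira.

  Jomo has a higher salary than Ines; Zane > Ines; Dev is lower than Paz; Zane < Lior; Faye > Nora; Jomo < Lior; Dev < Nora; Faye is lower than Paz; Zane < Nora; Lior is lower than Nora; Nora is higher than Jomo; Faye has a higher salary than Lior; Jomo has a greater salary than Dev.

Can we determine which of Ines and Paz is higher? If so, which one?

Paz

Ines < Zane < Lior < Faye < Paz, by transitivity through Zane, Lior, Faye.
So Paz is higher.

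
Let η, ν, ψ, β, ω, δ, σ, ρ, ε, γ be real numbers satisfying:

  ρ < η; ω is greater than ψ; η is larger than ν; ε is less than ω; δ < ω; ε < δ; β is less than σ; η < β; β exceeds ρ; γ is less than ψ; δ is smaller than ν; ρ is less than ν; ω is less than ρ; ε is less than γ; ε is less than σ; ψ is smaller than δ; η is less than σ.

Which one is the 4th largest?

ν

The consecutive relations fix a unique order: ε < γ < ψ < δ < ω < ρ < ν < η < β < σ.
The 4th largest is ν.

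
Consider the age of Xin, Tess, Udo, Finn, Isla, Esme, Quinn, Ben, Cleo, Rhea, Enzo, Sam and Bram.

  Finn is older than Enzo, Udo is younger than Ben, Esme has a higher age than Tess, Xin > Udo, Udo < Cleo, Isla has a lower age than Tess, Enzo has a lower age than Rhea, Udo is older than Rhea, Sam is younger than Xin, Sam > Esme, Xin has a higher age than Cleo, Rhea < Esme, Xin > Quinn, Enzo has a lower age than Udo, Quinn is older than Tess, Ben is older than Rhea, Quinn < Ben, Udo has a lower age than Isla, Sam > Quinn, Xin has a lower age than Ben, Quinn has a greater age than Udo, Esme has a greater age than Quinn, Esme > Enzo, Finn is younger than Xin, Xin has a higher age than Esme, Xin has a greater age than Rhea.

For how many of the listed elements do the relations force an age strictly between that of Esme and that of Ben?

2

The relations place Esme below Ben. An element lies strictly between them when it is forced above Esme and also forced below Ben.
Above Esme: {Sam, Xin}. Below Ben: {Enzo, Rhea, Udo, Isla, Finn, Tess, Quinn, Sam, Cleo, Xin}.
Intersection: {Sam, Xin} — 2.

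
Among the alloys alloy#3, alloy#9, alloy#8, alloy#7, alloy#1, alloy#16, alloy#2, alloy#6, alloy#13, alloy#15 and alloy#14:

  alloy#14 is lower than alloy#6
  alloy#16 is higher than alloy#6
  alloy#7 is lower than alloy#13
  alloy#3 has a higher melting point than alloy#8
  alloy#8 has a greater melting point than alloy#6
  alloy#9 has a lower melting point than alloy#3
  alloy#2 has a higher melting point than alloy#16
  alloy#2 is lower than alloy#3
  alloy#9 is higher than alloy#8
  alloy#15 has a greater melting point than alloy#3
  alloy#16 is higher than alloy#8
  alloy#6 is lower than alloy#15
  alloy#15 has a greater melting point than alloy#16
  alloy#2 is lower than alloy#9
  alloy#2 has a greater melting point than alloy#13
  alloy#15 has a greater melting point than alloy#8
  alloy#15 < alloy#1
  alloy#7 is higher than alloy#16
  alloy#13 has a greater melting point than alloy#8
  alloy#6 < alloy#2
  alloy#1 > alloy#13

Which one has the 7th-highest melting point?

The consecutive relations fix a unique order: alloy#14 < alloy#6 < alloy#8 < alloy#16 < alloy#7 < alloy#13 < alloy#2 < alloy#9 < alloy#3 < alloy#15 < alloy#1.
The 7th largest is alloy#7.

alloy#7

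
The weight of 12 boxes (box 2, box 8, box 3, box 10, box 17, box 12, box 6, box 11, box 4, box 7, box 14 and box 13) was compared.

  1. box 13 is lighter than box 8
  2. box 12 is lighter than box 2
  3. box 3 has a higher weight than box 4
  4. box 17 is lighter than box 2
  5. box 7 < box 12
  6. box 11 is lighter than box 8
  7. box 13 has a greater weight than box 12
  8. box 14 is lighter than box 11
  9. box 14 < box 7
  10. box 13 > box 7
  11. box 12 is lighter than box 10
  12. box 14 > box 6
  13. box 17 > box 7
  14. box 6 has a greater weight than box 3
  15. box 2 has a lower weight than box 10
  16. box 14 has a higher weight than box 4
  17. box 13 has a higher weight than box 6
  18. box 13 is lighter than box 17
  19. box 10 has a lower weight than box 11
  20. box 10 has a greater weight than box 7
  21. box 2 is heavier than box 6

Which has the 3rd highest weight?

Piecing the relations together gives one ordering: box 4 < box 3 < box 6 < box 14 < box 7 < box 12 < box 13 < box 17 < box 2 < box 10 < box 11 < box 8.
Counting 3 from the largest end gives box 10.

box 10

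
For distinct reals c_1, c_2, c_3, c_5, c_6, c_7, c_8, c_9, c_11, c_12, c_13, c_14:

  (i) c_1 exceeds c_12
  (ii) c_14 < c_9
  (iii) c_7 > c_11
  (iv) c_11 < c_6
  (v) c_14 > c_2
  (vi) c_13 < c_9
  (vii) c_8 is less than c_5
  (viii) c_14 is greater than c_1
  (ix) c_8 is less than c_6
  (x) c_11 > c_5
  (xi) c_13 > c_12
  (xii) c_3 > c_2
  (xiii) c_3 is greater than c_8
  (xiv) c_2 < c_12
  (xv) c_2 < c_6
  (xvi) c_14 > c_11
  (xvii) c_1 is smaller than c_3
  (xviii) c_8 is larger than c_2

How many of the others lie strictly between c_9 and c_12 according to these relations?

Chaining upward from c_12 reaches: c_1, c_14, c_13, c_3.
Chaining downward from c_9 reaches: c_2, c_8, c_5, c_1, c_11, c_14, c_13.
Strictly between c_12 and c_9 are those in both lists: c_1, c_14, c_13 — 3 elements.

3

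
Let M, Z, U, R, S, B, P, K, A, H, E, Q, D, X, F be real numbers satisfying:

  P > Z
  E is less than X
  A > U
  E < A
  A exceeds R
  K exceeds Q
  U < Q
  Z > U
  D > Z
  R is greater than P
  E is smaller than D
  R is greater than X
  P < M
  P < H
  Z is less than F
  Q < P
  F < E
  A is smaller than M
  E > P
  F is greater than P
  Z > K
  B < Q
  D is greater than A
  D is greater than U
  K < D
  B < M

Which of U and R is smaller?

U

The relevant relations are U < Q; Q < K; K < Z; Z < P; P < F; F < E; E < X; X < R.
Together: U < Q < K < Z < P < F < E < X < R.
So U < R; U is the smaller of the two.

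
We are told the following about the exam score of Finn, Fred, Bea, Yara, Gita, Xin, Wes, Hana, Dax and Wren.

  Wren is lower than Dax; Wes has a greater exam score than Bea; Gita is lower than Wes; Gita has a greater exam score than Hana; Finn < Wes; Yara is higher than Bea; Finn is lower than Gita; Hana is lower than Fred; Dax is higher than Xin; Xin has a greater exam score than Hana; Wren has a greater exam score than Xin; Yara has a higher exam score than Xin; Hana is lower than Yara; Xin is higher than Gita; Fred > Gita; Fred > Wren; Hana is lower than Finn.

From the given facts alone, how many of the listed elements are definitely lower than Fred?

The elements the relations force below Fred are Hana, Finn, Gita, Xin, Wren — no chain reaches any other.
That is 5.

5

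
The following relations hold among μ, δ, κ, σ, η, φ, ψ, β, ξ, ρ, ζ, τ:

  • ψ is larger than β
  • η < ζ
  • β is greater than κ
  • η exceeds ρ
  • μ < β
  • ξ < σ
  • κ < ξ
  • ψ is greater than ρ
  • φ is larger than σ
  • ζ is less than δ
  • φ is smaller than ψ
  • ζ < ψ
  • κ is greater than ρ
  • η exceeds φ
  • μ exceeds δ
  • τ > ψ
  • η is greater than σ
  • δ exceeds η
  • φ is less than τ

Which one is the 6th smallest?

η

Piecing the relations together gives one ordering: ρ < κ < ξ < σ < φ < η < ζ < δ < μ < β < ψ < τ.
The 6th smallest is η.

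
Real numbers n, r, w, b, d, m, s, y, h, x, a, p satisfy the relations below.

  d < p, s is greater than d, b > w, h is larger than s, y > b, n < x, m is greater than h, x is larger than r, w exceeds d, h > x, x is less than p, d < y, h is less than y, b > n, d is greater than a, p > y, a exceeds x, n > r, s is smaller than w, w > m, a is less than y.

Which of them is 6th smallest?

Chaining the given pairs: r < n < x < a < d < s < h < m < w < b < y < p.
Counting 6 from the smallest end gives s.

s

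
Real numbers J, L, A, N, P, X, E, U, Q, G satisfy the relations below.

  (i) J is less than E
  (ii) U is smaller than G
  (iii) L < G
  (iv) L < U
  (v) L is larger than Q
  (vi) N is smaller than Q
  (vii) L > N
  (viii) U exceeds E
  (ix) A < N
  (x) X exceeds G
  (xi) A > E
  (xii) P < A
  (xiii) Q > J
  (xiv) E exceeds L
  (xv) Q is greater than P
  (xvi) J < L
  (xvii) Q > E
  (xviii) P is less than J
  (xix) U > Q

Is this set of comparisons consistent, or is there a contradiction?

Chaining the given relations yields E < A < N < Q < L, so E < L. But one relation states L < E. These cannot both hold.

inconsistent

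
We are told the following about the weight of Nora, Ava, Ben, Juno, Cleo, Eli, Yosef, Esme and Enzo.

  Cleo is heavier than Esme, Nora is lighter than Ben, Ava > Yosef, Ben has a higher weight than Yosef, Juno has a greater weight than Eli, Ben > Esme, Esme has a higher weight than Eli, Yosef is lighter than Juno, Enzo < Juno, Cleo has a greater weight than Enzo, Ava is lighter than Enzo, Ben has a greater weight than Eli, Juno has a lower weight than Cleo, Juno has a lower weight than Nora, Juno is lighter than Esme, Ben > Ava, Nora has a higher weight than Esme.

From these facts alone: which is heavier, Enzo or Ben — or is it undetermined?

Ben

Enzo < Juno and Juno < Esme give Enzo < Esme.
Then Esme < Nora extends the chain to Nora.
Then Nora < Ben extends the chain to Ben.
So Ben is heavier.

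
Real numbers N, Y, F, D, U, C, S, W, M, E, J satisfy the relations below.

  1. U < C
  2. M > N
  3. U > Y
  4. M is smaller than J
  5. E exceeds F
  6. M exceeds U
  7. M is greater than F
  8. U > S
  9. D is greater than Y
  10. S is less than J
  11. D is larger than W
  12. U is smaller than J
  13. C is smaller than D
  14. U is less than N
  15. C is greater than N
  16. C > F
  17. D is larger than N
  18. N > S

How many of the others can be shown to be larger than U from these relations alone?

The elements the relations force above U are N, C, D, M, J — no chain reaches any other.
That is 5.

5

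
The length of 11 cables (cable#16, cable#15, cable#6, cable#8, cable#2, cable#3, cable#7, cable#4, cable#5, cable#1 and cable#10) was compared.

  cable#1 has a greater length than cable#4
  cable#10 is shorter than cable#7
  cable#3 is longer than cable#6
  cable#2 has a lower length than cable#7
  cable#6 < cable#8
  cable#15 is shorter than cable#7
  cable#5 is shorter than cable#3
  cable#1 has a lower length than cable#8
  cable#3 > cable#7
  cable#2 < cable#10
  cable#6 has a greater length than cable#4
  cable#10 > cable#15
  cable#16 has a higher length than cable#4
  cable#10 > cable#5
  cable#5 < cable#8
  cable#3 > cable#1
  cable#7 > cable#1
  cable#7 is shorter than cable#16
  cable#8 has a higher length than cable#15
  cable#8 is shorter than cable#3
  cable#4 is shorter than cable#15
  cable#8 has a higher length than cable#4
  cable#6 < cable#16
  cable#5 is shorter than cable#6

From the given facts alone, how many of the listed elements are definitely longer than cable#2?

From cable#2 the given relations immediately reach cable#10, cable#7.
From those, cable#3, cable#16 — 4 in total.
No other element is forced above cable#2 by the given relations, so the count is 4.

4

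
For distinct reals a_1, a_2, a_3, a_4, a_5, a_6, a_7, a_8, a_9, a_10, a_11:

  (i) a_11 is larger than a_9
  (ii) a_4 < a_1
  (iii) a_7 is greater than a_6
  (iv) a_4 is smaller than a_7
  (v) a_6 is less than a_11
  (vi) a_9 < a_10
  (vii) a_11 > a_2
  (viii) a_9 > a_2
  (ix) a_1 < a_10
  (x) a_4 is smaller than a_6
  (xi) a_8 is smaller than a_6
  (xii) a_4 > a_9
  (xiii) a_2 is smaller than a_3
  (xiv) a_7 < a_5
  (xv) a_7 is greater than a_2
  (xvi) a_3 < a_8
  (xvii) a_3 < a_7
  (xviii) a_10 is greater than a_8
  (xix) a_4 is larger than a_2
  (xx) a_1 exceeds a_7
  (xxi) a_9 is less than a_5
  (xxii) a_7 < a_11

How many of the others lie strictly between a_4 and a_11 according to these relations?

The relations place a_4 below a_11. An element lies strictly between them when it is forced above a_4 and also forced below a_11.
Above a_4: {a_6, a_7, a_1, a_10, a_5}. Below a_11: {a_2, a_9, a_3, a_8, a_6, a_7}.
Intersection: {a_6, a_7} — 2.

2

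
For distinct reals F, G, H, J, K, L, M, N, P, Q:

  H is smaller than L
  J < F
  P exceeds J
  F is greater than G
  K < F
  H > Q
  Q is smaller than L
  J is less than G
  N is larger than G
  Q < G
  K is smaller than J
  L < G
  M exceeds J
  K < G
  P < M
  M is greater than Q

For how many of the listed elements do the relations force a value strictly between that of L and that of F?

1

Chaining upward from L reaches: G, N.
Chaining downward from F reaches: Q, K, J, H, G.
Strictly between L and F are those in both lists: G — 1 element.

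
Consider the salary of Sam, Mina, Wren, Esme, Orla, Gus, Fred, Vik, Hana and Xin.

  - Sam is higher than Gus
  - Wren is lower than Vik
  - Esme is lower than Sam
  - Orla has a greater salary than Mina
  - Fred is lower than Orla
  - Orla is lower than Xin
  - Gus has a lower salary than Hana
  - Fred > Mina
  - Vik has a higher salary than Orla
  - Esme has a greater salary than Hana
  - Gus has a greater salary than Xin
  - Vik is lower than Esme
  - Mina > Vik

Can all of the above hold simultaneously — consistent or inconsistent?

inconsistent

We have Orla < Vik stated directly, yet also Vik < Mina < Fred < Orla by chaining the others — so Vik < Orla. Contradiction.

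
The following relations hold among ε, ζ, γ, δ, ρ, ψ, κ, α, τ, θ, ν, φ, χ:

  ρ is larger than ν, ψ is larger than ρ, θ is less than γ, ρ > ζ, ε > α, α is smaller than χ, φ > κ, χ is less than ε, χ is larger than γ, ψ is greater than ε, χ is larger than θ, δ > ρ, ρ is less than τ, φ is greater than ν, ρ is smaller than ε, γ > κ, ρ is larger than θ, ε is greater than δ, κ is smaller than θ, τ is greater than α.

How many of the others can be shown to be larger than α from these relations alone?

From α the given relations immediately reach τ, χ, ε.
From those, ψ — 4 in total.
Nothing else is reachable above α; 4 in all.

4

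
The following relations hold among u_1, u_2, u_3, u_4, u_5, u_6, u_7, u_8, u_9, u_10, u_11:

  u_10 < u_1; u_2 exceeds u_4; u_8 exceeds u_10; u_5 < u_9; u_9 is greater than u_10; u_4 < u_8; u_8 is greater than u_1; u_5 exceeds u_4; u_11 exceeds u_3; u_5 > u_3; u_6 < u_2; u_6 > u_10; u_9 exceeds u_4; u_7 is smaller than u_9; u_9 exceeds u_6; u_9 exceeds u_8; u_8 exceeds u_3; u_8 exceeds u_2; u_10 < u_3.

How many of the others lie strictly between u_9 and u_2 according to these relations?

1

The relations place u_2 below u_9. An element lies strictly between them when it is forced above u_2 and also forced below u_9.
Above u_2: {u_8}. Below u_9: {u_10, u_3, u_1, u_6, u_7, u_4, u_5, u_8}.
Intersection: {u_8} — 1.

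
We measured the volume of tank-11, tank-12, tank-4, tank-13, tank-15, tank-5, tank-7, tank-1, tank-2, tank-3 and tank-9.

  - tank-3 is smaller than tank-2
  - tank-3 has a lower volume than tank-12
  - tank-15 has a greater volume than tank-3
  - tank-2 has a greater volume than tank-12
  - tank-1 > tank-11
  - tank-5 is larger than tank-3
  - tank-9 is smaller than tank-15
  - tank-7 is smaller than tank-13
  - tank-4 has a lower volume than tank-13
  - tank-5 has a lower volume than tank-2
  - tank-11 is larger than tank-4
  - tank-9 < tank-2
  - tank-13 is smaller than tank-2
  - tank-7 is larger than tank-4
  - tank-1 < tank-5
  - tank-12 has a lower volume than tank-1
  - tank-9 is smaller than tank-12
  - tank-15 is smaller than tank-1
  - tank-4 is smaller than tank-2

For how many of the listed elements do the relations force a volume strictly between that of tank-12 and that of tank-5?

Chaining upward from tank-12 reaches: tank-1, tank-2.
Chaining downward from tank-5 reaches: tank-9, tank-4, tank-3, tank-11, tank-15, tank-1.
Strictly between tank-12 and tank-5 are those in both lists: tank-1 — 1 element.

1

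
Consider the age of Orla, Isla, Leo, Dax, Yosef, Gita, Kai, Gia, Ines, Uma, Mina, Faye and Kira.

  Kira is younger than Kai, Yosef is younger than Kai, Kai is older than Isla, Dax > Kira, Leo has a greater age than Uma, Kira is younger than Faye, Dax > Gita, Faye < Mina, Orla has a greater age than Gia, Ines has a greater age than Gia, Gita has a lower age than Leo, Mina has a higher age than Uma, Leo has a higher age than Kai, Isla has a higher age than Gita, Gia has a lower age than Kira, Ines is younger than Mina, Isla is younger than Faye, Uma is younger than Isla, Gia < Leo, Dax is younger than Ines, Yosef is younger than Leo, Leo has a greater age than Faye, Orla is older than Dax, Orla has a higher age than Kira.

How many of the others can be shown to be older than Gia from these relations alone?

8

The elements the relations force above Gia are Kira, Dax, Faye, Ines, Kai, Orla, Leo, Mina — no chain reaches any other.
That is 8.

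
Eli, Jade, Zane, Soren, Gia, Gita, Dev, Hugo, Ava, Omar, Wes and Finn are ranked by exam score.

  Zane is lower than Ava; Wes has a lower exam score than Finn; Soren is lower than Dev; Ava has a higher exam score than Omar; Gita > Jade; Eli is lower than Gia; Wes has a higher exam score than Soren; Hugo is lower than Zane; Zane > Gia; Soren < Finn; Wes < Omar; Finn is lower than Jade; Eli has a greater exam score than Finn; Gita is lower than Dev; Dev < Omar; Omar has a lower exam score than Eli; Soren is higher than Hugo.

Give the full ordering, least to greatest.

Hugo < Soren < Wes < Finn < Jade < Gita < Dev < Omar < Eli < Gia < Zane < Ava

The consecutive links are each given: Hugo < Soren; Soren < Wes; Wes < Finn; Finn < Jade; Jade < Gita; Gita < Dev; Dev < Omar; Omar < Eli; Eli < Gia; Gia < Zane; Zane < Ava.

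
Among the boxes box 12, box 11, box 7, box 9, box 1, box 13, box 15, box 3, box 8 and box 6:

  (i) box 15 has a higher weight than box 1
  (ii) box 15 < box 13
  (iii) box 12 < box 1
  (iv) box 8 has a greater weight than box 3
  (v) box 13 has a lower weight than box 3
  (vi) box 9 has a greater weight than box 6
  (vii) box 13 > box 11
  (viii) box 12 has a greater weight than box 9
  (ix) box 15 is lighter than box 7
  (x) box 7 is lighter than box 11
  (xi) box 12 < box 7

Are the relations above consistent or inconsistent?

consistent

The single ordering box 6 < box 9 < box 12 < box 1 < box 15 < box 7 < box 11 < box 13 < box 3 < box 8 satisfies every listed relation, so no contradiction arises.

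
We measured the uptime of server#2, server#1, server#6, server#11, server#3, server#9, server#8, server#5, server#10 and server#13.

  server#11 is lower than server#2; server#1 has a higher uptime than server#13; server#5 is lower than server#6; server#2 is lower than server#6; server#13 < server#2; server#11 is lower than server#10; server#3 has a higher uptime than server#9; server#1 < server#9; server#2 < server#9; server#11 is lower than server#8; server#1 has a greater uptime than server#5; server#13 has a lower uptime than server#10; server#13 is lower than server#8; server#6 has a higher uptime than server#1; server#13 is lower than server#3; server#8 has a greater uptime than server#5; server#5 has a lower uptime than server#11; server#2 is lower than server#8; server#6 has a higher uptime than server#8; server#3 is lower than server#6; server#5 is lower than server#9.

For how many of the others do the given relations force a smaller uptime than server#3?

Directly below server#3: server#13, server#9.
One step further: server#5, server#1, server#2 (5 so far).
One step further: server#11 (6 so far).
No other element is forced below server#3 by the given relations, so the count is 6.

6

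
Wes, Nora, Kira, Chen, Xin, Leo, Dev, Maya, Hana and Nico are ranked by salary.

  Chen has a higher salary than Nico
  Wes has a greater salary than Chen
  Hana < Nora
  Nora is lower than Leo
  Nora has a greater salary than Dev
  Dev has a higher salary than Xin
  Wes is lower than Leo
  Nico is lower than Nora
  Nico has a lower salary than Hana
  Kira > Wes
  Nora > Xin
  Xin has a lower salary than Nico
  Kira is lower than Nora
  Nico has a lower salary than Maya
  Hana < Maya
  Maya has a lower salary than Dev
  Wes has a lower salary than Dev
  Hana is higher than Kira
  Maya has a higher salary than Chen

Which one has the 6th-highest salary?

Kira

Chaining the given pairs: Xin < Nico < Chen < Wes < Kira < Hana < Maya < Dev < Nora < Leo.
Counting 6 from the largest end gives Kira.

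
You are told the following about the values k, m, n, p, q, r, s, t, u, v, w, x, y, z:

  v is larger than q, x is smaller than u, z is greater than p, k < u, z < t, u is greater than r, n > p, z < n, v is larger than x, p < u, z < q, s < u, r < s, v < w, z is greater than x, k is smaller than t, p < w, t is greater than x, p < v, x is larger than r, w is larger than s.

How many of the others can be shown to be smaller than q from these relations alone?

From q the given relations immediately reach z.
From those, x, p — 3 in total.
From those, r — 4 in total.
No other element is forced below q by the given relations, so the count is 4.

4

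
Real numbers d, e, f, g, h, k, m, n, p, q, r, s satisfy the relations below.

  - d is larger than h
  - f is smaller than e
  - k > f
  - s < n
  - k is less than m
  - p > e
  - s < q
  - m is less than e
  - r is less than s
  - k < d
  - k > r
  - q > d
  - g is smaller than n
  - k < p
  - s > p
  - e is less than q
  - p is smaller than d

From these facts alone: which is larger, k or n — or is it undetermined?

n

The relevant relations are k < m; m < e; e < p; p < s; s < n.
Chaining these gives k < m < e < p < s < n.
So n is larger.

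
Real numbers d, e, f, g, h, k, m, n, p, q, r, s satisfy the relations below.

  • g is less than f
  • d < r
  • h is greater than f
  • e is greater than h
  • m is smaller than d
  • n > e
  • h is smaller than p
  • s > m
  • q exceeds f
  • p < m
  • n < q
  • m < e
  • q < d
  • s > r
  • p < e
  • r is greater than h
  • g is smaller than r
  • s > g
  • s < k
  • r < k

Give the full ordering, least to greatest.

g < f < h < p < m < e < n < q < d < r < s < k

The consecutive links are each given: g < f; f < h; h < p; p < m; m < e; e < n; n < q; q < d; d < r; r < s; s < k.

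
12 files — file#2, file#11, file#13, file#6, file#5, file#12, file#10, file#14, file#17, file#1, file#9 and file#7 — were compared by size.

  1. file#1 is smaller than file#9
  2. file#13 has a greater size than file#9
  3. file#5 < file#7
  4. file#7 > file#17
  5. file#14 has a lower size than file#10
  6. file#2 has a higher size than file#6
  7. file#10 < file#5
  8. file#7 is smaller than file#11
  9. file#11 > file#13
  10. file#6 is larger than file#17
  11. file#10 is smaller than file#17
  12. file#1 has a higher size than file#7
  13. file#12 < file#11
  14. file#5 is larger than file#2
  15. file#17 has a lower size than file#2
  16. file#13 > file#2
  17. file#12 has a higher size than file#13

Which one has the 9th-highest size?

Chaining the given pairs: file#14 < file#10 < file#17 < file#6 < file#2 < file#5 < file#7 < file#1 < file#9 < file#13 < file#12 < file#11.
Counting 9 from the largest end gives file#6.

file#6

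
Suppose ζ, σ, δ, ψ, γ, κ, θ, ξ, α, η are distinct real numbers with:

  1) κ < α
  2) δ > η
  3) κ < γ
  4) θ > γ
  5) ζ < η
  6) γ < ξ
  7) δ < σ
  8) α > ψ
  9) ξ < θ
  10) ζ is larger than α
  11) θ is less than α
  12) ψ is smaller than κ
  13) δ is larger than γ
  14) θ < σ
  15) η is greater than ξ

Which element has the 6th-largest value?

θ

The consecutive relations fix a unique order: ψ < κ < γ < ξ < θ < α < ζ < η < δ < σ.
Counting 6 from the largest end gives θ.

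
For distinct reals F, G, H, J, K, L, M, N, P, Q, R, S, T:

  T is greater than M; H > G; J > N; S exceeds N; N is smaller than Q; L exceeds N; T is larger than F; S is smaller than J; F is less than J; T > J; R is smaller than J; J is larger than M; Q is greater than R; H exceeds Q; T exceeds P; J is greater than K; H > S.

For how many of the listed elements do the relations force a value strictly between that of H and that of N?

The relations place N below H. An element lies strictly between them when it is forced above N and also forced below H.
Above N: {L, S, J, T, Q}. Below H: {R, S, G, Q}.
Intersection: {S, Q} — 2.

2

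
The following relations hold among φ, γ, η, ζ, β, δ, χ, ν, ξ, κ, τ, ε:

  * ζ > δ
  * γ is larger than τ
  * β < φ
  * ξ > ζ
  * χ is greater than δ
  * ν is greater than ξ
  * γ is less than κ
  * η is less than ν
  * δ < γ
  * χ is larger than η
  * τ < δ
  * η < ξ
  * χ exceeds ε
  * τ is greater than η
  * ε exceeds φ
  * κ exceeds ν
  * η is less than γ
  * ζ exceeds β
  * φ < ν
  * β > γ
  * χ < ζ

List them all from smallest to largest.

η < τ < δ < γ < β < φ < ε < χ < ζ < ξ < ν < κ

Each adjacent pair is fixed by a given relation: η < τ; τ < δ; δ < γ; γ < β; β < φ; φ < ε; ε < χ; χ < ζ; ζ < ξ; ξ < ν; ν < κ. Chaining them end to end gives the full order.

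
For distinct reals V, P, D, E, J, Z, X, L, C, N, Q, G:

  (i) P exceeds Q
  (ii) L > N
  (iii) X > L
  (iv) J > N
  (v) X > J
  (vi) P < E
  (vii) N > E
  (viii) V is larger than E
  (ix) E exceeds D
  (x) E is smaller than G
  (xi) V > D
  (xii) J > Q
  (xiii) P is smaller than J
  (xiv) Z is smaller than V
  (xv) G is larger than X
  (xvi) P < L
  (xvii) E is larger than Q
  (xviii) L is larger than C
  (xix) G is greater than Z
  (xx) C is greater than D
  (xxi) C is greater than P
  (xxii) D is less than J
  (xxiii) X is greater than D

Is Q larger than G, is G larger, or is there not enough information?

G

Q < E and E < N give Q < N.
Then N < J extends the chain to J.
Then J < X extends the chain to X.
With X < G: Q < E < N < J < X < G.
So G is larger.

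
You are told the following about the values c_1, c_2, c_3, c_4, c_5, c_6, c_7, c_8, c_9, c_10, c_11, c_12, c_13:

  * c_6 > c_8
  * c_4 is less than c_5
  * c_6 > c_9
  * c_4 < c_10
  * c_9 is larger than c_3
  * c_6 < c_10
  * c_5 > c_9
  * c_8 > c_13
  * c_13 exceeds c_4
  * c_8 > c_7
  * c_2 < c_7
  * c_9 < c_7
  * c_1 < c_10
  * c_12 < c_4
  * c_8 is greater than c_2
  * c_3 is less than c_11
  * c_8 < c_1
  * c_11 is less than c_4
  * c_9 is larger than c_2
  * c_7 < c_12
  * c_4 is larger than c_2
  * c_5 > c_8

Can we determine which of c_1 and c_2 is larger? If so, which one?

c_1

Link the given pairs in sequence: c_2 < c_9; c_9 < c_7; c_7 < c_12; c_12 < c_4; c_4 < c_13; c_13 < c_8; c_8 < c_1.
Together: c_2 < c_9 < c_7 < c_12 < c_4 < c_13 < c_8 < c_1.
So c_1 is larger.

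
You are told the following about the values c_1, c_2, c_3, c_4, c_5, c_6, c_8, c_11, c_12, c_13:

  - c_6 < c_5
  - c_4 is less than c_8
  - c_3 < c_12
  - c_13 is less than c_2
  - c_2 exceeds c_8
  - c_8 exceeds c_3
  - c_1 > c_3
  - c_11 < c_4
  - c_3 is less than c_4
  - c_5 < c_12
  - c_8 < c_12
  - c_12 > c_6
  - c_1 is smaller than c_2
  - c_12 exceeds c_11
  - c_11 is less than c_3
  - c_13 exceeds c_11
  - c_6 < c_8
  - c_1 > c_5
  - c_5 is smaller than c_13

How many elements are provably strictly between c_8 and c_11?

2

Chaining upward from c_11 reaches: c_3, c_1, c_4, c_13, c_12, c_2.
Chaining downward from c_8 reaches: c_6, c_3, c_4.
Strictly between c_11 and c_8 are those in both lists: c_3, c_4 — 2 elements.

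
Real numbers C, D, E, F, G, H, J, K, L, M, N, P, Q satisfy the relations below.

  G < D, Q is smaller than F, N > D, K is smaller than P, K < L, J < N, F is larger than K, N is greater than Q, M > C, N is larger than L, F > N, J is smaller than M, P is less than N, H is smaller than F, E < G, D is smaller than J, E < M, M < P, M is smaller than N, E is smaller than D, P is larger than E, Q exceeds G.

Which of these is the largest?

E is not greatest since E < D; G is not greatest since G < Q; D is not greatest since D < N; J is not greatest since J < M; C is not greatest since C < M; M is not greatest since M < P; Q is not greatest since Q < F; H is not greatest since H < F; K is not greatest since K < P; P is not greatest since P < N; L is not greatest since L < N; N is not greatest since N < F.
Only F has nothing above it, so F is the largest.

F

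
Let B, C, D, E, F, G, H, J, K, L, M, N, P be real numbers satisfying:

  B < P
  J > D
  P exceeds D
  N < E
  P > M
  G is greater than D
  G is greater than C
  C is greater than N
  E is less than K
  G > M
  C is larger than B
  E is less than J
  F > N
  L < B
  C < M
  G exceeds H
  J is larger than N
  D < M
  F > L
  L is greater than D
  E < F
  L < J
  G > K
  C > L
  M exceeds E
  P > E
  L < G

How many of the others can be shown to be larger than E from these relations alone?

6

The elements the relations force above E are K, F, M, G, P, J — no chain reaches any other.
That is 6.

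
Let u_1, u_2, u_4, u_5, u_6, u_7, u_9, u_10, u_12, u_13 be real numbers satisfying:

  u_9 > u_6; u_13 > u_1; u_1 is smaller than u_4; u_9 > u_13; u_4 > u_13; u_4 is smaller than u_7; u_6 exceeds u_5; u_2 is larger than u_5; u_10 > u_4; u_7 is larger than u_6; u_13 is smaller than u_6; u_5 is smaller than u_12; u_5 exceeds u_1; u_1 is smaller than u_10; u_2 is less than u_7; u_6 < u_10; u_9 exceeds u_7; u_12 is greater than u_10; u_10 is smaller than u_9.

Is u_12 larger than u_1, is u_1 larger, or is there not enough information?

u_12

Link the given pairs in sequence: u_1 < u_13; u_13 < u_4; u_4 < u_10; u_10 < u_12.
Together: u_1 < u_13 < u_4 < u_10 < u_12.
So u_12 is larger.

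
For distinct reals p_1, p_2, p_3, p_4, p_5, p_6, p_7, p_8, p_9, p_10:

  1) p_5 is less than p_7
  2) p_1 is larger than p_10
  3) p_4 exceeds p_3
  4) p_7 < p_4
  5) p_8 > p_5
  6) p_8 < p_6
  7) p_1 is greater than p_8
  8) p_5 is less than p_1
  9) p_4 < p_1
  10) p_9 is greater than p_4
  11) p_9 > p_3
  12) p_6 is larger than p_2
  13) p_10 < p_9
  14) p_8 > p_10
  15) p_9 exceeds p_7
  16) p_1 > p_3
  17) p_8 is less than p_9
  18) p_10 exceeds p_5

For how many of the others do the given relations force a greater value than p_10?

From p_10 the given relations immediately reach p_8, p_9, p_1.
From those, p_6 — 4 in total.
Nothing else is reachable above p_10; 4 in all.

4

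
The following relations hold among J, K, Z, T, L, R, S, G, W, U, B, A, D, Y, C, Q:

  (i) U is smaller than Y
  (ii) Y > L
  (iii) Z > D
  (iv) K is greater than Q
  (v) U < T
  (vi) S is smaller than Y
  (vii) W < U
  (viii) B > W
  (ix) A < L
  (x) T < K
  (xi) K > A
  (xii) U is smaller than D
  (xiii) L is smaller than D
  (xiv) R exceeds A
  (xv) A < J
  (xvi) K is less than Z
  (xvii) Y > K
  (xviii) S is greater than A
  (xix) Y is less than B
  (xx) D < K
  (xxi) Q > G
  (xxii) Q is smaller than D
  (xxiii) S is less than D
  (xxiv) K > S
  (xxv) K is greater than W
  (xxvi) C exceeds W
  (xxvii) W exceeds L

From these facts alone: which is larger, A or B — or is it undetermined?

A < L and L < W give A < W.
Then W < U extends the chain to U.
Then U < T extends the chain to T.
With T < K: A < L < W < U < T < K.
Then K < Y extends the chain to Y.
Then Y < B extends the chain to B.
So B is larger.

B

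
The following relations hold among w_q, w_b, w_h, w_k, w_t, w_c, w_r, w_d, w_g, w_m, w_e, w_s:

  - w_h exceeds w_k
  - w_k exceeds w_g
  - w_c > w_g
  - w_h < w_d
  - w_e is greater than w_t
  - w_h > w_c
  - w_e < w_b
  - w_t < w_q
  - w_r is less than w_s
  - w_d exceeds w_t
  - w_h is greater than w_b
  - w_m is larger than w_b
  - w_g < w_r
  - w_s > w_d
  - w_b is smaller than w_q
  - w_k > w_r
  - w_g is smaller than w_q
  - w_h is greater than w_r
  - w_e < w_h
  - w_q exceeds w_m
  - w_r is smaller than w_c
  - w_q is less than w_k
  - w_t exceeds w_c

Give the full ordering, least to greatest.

w_g < w_r < w_c < w_t < w_e < w_b < w_m < w_q < w_k < w_h < w_d < w_s

Each adjacent pair is fixed by a given relation: w_g < w_r; w_r < w_c; w_c < w_t; w_t < w_e; w_e < w_b; w_b < w_m; w_m < w_q; w_q < w_k; w_k < w_h; w_h < w_d; w_d < w_s. Chaining them end to end gives the full order.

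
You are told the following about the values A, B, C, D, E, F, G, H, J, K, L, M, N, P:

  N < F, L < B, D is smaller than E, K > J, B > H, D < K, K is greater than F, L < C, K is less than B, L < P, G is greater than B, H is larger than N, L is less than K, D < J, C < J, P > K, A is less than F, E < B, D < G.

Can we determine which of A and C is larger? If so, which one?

undetermined

Following every chain through A: above A we get F, K, B, G, P.
C is not reached, and no chain runs the other way from C to A.
So the given relations leave the order of A and C undetermined.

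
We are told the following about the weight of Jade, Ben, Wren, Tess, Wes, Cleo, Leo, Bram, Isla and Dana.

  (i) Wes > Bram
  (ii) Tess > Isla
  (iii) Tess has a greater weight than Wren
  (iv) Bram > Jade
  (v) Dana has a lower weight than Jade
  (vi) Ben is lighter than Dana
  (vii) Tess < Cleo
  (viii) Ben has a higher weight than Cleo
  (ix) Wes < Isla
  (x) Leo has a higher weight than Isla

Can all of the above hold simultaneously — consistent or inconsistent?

We have Isla < Tess stated directly, yet also Tess < Cleo < Ben < Dana < Jade < Bram < Wes < Isla by chaining the others — so Tess < Isla. Contradiction.

inconsistent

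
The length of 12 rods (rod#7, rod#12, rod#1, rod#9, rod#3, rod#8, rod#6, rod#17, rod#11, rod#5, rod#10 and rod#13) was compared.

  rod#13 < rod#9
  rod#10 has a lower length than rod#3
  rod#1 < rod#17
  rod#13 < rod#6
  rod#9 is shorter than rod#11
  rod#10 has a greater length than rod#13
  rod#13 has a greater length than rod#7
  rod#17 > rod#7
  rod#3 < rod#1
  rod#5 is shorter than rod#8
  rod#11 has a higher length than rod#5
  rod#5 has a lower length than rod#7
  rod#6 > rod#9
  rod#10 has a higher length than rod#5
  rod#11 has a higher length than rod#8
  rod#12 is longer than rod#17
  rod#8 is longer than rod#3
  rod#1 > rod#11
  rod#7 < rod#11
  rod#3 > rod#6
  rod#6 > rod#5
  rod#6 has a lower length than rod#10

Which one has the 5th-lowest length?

Chaining the given pairs: rod#5 < rod#7 < rod#13 < rod#9 < rod#6 < rod#10 < rod#3 < rod#8 < rod#11 < rod#1 < rod#17 < rod#12.
The 5th smallest is rod#6.

rod#6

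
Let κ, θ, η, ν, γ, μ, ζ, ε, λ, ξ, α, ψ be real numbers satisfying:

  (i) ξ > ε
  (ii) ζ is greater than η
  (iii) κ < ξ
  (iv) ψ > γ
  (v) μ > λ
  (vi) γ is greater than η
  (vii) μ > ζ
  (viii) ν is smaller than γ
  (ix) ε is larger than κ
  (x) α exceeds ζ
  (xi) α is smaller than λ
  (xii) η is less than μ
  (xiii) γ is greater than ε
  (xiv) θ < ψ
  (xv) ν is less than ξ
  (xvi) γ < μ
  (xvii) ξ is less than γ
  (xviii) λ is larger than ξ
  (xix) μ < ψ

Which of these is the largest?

η is not greatest since η < γ; ζ is not greatest since ζ < α; θ is not greatest since θ < ψ; ν is not greatest since ν < ξ; κ is not greatest since κ < ε; ε is not greatest since ε < ξ; α is not greatest since α < λ; ξ is not greatest since ξ < λ; γ is not greatest since γ < ψ; λ is not greatest since λ < μ; μ is not greatest since μ < ψ.
Only ψ has nothing above it, so ψ is the largest.

ψ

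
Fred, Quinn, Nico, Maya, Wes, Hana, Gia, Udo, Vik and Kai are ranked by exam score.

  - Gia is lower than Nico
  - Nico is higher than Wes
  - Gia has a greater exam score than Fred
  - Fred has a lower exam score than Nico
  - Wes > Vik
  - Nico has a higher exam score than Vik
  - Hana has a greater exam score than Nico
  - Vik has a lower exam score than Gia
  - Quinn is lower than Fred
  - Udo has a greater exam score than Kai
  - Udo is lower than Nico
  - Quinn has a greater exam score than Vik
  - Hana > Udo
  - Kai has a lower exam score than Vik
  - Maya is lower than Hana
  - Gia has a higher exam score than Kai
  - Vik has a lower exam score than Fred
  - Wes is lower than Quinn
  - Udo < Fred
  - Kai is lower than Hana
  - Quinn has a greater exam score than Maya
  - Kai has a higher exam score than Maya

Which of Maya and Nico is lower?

Maya < Kai < Vik < Wes < Quinn < Fred < Gia < Nico, by transitivity through Kai, Vik, Wes, Quinn, Fred, Gia.
So Maya < Nico; Maya is the lower of the two.

Maya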